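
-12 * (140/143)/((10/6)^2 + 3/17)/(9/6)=-42840/16159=-2.65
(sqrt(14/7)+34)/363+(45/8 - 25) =-55993/2904+sqrt(2)/363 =-19.28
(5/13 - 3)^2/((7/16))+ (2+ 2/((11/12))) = 257874/13013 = 19.82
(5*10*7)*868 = 303800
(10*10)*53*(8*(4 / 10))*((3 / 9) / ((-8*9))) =-2120 / 27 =-78.52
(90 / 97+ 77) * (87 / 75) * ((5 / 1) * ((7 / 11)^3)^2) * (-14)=-361059369146 / 859207085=-420.22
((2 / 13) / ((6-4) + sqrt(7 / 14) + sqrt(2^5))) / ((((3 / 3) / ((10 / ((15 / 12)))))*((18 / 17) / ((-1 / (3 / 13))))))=544 / 1971-136*sqrt(2) / 219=-0.60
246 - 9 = 237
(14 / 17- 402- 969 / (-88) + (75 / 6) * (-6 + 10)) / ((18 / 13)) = -735059 / 2992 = -245.67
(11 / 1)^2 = 121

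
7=7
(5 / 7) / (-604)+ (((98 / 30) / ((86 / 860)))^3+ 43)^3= 3538146661235708592341 / 83219724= 42515722128995.63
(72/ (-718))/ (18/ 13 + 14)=-0.01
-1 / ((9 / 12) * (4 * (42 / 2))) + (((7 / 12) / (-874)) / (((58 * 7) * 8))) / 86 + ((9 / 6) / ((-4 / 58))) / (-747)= 9660676849 / 729468423936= 0.01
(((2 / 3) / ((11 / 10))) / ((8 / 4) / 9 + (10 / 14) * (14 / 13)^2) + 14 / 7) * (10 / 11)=226480 / 96679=2.34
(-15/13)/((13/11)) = -165/169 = -0.98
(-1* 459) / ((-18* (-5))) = -51 / 10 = -5.10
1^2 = 1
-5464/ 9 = -607.11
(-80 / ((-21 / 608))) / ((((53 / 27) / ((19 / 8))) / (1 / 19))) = 54720 / 371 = 147.49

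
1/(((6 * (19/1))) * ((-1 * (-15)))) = 1/1710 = 0.00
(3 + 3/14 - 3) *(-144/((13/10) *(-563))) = 2160/51233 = 0.04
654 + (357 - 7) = 1004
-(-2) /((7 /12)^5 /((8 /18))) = 221184 /16807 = 13.16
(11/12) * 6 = 11/2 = 5.50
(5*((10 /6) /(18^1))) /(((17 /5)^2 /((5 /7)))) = 3125 /109242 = 0.03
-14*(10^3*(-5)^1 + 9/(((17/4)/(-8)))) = 1194032/17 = 70237.18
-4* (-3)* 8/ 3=32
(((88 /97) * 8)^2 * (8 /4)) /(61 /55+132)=0.79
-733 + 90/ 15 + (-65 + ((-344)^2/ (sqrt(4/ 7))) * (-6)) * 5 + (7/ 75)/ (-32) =-1775040 * sqrt(7) - 2524807/ 2400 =-4697366.41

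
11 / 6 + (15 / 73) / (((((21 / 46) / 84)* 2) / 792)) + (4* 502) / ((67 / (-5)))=435026201 / 29346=14824.04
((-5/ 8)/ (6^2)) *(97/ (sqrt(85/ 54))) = -97 *sqrt(510)/ 1632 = -1.34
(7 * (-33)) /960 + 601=192243 /320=600.76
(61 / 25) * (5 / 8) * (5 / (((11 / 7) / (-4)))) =-427 / 22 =-19.41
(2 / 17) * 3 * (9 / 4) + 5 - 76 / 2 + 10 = -755 / 34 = -22.21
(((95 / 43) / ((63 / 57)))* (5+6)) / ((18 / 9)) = 19855 / 1806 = 10.99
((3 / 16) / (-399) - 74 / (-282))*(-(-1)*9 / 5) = 47157 / 100016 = 0.47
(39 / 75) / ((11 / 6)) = 78 / 275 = 0.28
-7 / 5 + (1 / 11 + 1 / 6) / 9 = -4073 / 2970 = -1.37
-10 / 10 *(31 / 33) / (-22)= 31 / 726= 0.04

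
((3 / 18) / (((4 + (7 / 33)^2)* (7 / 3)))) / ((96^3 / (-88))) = -1331 / 757800960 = -0.00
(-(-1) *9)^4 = 6561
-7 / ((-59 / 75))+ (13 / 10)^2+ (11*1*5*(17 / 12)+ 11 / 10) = 396502 / 4425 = 89.60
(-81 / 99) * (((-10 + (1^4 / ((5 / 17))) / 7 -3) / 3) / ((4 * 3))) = 219 / 770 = 0.28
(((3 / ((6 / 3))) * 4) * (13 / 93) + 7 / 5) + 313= 48862 / 155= 315.24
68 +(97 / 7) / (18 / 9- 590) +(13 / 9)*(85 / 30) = 2669725 / 37044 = 72.07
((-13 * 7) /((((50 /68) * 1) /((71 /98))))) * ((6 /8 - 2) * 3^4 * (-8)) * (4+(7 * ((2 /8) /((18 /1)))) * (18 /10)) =-303217.37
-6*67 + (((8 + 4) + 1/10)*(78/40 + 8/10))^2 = 1128361/1600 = 705.23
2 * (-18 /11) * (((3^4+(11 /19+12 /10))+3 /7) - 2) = -1944108 /7315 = -265.77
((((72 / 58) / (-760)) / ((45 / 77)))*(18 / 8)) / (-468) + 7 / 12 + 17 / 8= 46559731 / 17191200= 2.71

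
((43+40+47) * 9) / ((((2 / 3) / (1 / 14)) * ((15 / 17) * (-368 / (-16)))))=1989 / 322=6.18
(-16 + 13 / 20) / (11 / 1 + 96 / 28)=-2149 / 2020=-1.06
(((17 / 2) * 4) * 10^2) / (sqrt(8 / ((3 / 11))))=850 * sqrt(66) / 11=627.77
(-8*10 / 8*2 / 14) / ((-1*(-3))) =-10 / 21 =-0.48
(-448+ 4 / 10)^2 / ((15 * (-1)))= -1669548 / 125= -13356.38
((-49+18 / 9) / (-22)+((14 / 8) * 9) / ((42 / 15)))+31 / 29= 22535 / 2552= 8.83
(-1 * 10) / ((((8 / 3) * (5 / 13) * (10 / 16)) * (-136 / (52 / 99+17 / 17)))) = 1963 / 11220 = 0.17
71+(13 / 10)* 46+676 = 4034 / 5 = 806.80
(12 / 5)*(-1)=-12 / 5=-2.40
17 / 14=1.21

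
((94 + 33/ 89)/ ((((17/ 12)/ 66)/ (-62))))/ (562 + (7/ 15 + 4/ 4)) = -1546591860/ 3196969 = -483.77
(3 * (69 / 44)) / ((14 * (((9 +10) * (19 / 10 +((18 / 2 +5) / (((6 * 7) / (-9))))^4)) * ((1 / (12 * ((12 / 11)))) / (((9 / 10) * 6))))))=201204 / 13341097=0.02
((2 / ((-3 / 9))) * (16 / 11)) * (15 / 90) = -16 / 11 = -1.45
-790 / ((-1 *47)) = 790 / 47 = 16.81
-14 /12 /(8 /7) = -49 /48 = -1.02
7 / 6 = 1.17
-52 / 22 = -26 / 11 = -2.36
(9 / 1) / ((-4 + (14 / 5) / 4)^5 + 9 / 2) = -100000 / 4298377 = -0.02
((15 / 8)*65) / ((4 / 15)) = 14625 / 32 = 457.03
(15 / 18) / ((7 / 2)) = 5 / 21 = 0.24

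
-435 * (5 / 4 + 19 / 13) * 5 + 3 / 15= -1533323 / 260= -5897.40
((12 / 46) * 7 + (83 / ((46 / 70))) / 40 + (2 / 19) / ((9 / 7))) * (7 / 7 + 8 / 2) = 796915 / 31464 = 25.33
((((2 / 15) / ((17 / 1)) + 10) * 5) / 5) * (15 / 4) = 638 / 17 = 37.53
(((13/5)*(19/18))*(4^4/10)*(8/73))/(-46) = -63232/377775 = -0.17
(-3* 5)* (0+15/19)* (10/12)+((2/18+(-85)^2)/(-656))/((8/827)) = -12568409/10944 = -1148.43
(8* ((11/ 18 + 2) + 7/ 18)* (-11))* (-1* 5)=1320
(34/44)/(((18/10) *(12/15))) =425/792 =0.54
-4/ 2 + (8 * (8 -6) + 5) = 19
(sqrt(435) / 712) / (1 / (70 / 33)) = 35 * sqrt(435) / 11748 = 0.06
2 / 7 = 0.29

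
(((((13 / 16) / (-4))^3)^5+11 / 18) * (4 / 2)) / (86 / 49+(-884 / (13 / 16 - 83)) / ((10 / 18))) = 2193583326713803309624607201041325 / 37897421139074856971907435312709632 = 0.06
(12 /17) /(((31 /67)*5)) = 804 /2635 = 0.31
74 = 74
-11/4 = -2.75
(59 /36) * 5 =8.19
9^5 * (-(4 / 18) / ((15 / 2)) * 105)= -183708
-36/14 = -18/7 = -2.57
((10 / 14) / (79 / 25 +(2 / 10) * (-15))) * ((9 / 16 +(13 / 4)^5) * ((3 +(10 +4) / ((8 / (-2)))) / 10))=-9296725 / 114688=-81.06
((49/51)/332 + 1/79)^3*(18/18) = 0.00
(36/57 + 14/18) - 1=70/171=0.41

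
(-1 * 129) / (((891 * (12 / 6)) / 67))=-2881 / 594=-4.85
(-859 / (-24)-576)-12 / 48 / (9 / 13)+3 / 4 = -539.82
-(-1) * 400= 400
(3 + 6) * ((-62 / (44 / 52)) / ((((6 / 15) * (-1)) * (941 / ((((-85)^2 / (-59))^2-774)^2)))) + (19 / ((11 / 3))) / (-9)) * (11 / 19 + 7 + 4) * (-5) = -4444665028275521677800 / 216646297319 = -20515767328.03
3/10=0.30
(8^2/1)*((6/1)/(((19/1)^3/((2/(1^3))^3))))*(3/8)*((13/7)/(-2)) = -7488/48013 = -0.16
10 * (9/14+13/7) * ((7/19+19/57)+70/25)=4990/57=87.54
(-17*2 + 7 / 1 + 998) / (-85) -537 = -46616 / 85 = -548.42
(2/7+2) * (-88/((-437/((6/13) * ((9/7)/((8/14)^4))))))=14553/5681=2.56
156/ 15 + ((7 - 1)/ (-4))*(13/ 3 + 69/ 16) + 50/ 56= -1877/ 1120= -1.68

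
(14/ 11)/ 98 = 1/ 77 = 0.01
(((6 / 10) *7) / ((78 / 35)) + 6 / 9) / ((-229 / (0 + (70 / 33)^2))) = -487550 / 9725859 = -0.05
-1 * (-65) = 65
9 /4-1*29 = -107 /4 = -26.75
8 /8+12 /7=2.71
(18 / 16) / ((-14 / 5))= -45 / 112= -0.40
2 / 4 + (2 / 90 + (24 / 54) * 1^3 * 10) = 149 / 30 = 4.97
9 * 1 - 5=4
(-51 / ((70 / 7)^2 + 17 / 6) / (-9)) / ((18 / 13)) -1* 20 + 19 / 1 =-5332 / 5553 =-0.96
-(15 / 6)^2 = -25 / 4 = -6.25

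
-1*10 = -10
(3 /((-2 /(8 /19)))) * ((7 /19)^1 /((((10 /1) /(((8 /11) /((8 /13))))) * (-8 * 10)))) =273 /794200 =0.00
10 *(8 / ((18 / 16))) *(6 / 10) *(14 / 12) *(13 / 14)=416 / 9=46.22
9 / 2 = 4.50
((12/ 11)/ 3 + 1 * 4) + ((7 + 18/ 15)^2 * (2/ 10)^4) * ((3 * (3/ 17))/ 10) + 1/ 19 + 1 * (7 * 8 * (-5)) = -152988869289/ 555156250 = -275.58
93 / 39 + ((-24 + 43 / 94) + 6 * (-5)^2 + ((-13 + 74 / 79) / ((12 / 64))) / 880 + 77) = 3277646299 / 15928770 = 205.77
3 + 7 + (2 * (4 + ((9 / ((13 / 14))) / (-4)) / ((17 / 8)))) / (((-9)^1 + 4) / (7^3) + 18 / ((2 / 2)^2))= 14067042 / 1363349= 10.32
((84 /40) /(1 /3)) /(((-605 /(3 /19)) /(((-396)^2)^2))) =-19205569152 /475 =-40432777.16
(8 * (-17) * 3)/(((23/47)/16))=-306816/23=-13339.83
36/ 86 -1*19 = -799/ 43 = -18.58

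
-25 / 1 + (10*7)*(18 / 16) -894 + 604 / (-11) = -39387 / 44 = -895.16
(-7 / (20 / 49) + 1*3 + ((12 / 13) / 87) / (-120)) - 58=-326407 / 4524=-72.15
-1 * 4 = -4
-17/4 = -4.25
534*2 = 1068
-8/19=-0.42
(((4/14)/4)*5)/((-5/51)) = -51/14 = -3.64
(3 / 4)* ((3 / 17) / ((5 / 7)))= 63 / 340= 0.19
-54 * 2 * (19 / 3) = -684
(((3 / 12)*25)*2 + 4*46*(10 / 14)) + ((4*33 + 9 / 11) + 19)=45545 / 154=295.75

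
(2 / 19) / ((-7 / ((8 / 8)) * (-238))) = 1 / 15827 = 0.00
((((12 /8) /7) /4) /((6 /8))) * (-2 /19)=-1 /133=-0.01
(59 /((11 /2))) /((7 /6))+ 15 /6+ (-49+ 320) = 43535 /154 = 282.69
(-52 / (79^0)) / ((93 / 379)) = -19708 / 93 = -211.91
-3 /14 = -0.21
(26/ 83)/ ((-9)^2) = 26/ 6723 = 0.00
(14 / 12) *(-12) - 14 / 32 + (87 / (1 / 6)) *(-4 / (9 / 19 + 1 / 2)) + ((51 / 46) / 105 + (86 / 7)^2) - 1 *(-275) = -5780884481 / 3335920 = -1732.92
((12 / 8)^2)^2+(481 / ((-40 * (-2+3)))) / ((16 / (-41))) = 22961 / 640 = 35.88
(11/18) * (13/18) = 143/324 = 0.44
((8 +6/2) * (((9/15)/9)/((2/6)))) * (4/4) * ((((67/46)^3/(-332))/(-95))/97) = 3308393/1488939058400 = 0.00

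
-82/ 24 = -41/ 12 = -3.42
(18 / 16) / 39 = 3 / 104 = 0.03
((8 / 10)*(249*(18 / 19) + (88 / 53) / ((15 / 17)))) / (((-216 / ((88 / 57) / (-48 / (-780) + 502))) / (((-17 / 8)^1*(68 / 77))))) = 13493693798 / 2655202834305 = 0.01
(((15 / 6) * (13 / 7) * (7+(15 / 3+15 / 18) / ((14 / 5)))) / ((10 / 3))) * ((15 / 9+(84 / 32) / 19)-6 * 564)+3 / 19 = -2185404113 / 51072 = -42790.65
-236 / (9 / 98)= -23128 / 9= -2569.78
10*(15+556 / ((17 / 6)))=35910 / 17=2112.35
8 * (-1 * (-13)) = 104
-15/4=-3.75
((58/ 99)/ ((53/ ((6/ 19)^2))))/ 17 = 232/ 3577871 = 0.00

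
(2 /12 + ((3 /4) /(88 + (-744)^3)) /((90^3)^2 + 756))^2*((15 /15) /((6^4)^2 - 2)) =2365497615665659291321302720952497683329 /143032424840591783943481892757267773392562651136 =0.00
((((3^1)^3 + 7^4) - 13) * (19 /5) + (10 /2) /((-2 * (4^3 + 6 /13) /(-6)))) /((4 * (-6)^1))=-2563507 /6704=-382.38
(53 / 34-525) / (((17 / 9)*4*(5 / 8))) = -160173 / 1445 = -110.85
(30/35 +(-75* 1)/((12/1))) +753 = 747.61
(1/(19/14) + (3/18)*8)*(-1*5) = -590/57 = -10.35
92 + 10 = 102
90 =90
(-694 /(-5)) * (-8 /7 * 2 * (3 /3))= -11104 /35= -317.26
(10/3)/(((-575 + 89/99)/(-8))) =660/14209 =0.05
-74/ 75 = -0.99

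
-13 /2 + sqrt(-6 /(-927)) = -13 /2 + sqrt(618) /309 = -6.42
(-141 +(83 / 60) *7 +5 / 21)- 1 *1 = -18491 / 140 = -132.08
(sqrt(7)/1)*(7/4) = 7*sqrt(7)/4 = 4.63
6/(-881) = -6/881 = -0.01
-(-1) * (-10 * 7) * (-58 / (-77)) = -580 / 11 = -52.73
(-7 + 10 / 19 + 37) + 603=12037 / 19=633.53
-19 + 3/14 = -263/14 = -18.79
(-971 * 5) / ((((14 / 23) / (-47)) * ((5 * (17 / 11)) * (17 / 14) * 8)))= 11546161 / 2312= 4994.01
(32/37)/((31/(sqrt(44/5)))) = 64 * sqrt(55)/5735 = 0.08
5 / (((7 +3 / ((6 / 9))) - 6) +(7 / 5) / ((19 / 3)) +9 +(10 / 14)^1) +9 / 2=4.82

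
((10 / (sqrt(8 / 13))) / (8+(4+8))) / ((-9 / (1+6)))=-7 * sqrt(26) / 72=-0.50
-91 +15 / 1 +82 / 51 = -3794 / 51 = -74.39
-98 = -98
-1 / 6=-0.17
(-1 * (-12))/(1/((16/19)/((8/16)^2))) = 40.42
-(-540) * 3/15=108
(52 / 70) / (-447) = -26 / 15645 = -0.00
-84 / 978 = -14 / 163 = -0.09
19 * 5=95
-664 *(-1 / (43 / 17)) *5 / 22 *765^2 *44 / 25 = 2642407920 / 43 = 61451346.98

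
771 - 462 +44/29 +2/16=72069/232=310.64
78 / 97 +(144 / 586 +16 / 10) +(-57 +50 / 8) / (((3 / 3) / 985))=-28413099043 / 568420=-49986.10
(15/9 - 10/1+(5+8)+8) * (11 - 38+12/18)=-3002/9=-333.56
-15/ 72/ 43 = -5/ 1032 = -0.00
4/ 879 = 0.00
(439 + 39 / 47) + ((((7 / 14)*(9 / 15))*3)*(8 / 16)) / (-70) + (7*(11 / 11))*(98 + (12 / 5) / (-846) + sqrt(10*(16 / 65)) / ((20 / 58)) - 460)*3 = -7066.69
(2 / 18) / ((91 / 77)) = 11 / 117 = 0.09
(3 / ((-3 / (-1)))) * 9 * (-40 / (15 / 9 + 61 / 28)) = -93.62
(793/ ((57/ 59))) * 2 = 93574/ 57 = 1641.65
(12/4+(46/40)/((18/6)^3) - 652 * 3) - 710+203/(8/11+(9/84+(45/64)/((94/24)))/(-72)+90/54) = -2578.02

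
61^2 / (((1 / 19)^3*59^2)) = 25522339 / 3481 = 7331.90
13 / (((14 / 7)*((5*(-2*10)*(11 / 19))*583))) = -247 / 1282600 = -0.00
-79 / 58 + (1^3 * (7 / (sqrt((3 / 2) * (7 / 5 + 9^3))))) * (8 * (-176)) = -448 * sqrt(27390) / 249 - 79 / 58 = -299.13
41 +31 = 72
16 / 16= 1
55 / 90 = 11 / 18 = 0.61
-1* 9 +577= 568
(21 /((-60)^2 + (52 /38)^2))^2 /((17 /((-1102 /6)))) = -10555610037 /28742200494992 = -0.00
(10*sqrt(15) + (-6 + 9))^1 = 3 + 10*sqrt(15) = 41.73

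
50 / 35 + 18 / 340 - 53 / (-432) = 412343 / 257040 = 1.60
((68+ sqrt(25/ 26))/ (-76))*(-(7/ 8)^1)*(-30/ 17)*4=-105/ 19- 525*sqrt(26)/ 33592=-5.61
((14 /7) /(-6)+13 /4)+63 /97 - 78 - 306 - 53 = -504517 /1164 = -433.43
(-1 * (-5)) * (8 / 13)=40 / 13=3.08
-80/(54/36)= -160/3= -53.33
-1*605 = -605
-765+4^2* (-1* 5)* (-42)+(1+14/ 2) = 2603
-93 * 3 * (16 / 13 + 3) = -15345 / 13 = -1180.38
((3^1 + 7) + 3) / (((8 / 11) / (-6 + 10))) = 143 / 2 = 71.50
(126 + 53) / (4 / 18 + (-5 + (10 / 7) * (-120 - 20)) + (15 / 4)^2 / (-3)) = -25776 / 30163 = -0.85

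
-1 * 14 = -14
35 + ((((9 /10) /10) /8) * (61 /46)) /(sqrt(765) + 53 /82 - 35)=199749518683 /5707330400 - 307623 * sqrt(85) /2853665200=35.00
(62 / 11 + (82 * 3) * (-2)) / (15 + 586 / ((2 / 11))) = -0.15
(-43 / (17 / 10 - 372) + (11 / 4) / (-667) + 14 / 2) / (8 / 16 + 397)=203663 / 11383022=0.02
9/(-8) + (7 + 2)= 63/8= 7.88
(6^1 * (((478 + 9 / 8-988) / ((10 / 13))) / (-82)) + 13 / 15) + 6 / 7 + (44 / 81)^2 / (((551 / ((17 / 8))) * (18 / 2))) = 7489556418629 / 149405307408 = 50.13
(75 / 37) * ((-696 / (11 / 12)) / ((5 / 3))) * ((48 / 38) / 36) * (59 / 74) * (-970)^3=6746040732960000 / 286121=23577579880.40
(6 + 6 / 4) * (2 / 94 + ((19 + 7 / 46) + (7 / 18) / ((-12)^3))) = 3223347445 / 22415616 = 143.80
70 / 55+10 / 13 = 292 / 143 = 2.04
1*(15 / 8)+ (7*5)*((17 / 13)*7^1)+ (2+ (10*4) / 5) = 332.26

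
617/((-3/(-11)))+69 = 6994/3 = 2331.33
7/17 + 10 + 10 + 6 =449/17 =26.41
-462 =-462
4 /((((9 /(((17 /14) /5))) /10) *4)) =17 /63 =0.27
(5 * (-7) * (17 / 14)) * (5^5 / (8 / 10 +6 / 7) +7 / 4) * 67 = -1246937335 / 232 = -5374729.89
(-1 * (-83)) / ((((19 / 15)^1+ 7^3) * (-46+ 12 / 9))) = -3735 / 691976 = -0.01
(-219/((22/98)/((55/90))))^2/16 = 22213.42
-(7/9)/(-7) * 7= 7/9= 0.78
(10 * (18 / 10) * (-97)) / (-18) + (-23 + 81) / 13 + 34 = 1761 / 13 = 135.46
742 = 742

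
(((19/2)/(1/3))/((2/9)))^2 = 263169/16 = 16448.06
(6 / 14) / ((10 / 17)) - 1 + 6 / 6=51 / 70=0.73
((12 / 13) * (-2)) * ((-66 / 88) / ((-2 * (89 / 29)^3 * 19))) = -219501 / 174127343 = -0.00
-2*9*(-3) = 54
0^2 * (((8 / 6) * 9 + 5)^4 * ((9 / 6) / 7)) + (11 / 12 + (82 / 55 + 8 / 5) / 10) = 809 / 660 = 1.23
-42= -42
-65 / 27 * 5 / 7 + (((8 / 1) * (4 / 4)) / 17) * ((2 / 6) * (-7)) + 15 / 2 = 30089 / 6426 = 4.68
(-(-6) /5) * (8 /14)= 24 /35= 0.69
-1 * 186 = -186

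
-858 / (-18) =143 / 3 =47.67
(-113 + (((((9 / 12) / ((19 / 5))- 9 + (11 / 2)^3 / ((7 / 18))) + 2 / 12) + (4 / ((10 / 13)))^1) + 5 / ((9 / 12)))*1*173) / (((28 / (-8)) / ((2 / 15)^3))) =-50.43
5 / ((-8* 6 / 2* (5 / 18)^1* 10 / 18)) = -27 / 20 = -1.35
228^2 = 51984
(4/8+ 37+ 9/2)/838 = 21/419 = 0.05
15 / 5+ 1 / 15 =46 / 15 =3.07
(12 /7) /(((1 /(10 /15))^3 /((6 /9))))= 64 /189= 0.34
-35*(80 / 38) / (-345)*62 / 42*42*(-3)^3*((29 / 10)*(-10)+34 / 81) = 40188400 / 3933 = 10218.26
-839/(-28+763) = -839/735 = -1.14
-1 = -1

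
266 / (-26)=-133 / 13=-10.23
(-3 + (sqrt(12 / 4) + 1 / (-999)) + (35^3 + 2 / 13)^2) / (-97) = -310358450502209 / 16376607 - sqrt(3) / 97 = -18951328.00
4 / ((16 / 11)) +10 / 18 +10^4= 360119 / 36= 10003.31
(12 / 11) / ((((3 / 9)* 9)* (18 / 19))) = 38 / 99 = 0.38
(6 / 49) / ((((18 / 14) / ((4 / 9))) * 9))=0.00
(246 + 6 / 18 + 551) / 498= 1.60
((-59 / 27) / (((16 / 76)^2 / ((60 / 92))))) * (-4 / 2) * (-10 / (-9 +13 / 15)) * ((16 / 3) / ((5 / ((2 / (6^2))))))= 532475 / 113643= 4.69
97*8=776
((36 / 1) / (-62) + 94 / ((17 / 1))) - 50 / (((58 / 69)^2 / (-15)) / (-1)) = -936505969 / 886414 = -1056.51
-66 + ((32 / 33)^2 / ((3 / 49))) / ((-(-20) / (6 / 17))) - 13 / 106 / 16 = -65.74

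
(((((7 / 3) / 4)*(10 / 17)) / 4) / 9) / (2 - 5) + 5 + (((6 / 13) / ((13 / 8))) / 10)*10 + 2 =13554781 / 1861704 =7.28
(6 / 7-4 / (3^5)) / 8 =715 / 6804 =0.11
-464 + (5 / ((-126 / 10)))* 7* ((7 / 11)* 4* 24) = -20912 / 33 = -633.70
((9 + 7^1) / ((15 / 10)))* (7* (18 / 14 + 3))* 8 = 2560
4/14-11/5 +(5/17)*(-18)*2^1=-7439/595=-12.50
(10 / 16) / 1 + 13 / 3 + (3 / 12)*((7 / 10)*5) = 35 / 6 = 5.83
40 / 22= 20 / 11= 1.82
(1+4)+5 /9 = 50 /9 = 5.56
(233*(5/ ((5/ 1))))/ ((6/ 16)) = 1864/ 3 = 621.33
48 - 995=-947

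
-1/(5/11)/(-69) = 11/345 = 0.03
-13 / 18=-0.72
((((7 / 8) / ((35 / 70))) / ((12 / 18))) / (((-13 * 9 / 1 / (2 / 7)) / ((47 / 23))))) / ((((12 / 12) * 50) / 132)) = -517 / 14950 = -0.03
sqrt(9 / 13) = 3 * sqrt(13) / 13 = 0.83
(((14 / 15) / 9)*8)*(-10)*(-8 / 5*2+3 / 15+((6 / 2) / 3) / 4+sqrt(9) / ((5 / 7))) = -1624 / 135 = -12.03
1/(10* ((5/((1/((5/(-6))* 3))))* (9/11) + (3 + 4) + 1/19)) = -209/6635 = -0.03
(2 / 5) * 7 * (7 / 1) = 98 / 5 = 19.60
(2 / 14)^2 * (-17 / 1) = -17 / 49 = -0.35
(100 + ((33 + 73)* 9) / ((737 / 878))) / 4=227828 / 737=309.13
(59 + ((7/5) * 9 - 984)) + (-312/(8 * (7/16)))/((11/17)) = -404314/385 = -1050.17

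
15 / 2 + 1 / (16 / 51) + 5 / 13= 11.07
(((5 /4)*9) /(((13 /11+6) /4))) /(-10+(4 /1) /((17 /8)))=-2805 /3634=-0.77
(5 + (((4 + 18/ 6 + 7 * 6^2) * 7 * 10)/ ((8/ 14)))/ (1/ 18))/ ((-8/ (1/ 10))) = -28555/ 4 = -7138.75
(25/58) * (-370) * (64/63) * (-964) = 285344000/1827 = 156181.72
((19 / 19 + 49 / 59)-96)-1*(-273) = 10551 / 59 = 178.83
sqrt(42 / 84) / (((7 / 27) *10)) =27 *sqrt(2) / 140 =0.27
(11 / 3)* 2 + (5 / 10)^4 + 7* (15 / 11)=8945 / 528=16.94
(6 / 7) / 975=2 / 2275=0.00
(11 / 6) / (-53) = -11 / 318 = -0.03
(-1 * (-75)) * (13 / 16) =60.94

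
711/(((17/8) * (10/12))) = 401.51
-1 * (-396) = 396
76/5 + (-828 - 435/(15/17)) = -6529/5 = -1305.80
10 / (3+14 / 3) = 30 / 23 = 1.30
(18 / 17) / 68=9 / 578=0.02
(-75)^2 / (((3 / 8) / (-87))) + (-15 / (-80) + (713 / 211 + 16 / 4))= -4405654455 / 3376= -1304992.43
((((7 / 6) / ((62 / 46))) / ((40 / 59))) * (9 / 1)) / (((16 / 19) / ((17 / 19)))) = 12.21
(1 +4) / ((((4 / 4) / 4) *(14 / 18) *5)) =36 / 7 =5.14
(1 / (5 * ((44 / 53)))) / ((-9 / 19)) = -1007 / 1980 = -0.51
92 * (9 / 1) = 828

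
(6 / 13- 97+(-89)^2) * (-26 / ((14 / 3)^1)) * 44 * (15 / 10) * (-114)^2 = -261741571344 / 7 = -37391653049.14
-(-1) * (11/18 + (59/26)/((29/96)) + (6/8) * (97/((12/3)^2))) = 2751299/217152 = 12.67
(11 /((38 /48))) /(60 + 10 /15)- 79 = -78.77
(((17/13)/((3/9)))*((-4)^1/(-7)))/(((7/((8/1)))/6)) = 9792/637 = 15.37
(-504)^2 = 254016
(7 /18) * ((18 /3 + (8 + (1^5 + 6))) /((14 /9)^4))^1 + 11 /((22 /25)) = 21787 /1568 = 13.89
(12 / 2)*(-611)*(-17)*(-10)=-623220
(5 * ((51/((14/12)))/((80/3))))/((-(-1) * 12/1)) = 153/224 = 0.68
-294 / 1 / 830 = -147 / 415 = -0.35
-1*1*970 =-970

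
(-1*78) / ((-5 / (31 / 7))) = 2418 / 35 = 69.09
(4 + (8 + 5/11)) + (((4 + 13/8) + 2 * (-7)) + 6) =887/88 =10.08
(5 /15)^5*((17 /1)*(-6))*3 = -34 /27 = -1.26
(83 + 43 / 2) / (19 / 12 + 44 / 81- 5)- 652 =-33730 / 49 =-688.37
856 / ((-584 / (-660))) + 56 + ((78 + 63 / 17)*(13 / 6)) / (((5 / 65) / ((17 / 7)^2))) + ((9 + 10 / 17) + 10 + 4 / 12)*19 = 14975.37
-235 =-235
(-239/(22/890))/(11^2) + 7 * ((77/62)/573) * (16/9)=-16996915513/212782977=-79.88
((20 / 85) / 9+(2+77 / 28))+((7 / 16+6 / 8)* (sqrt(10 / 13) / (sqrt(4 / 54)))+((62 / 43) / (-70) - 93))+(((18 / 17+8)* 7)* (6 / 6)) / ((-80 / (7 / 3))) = -165963893 / 1842120+57* sqrt(195) / 208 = -86.27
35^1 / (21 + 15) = 35 / 36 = 0.97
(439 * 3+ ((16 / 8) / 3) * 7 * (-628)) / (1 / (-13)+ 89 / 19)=-1195727 / 3414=-350.24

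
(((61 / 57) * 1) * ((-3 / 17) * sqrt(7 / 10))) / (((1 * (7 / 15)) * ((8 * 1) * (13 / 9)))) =-0.03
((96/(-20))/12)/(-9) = 2/45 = 0.04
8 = 8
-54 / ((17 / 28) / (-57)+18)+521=14872247 / 28711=518.00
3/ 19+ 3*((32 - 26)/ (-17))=-291/ 323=-0.90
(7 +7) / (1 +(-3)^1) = -7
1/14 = 0.07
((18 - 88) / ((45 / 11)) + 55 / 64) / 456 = -9361 / 262656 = -0.04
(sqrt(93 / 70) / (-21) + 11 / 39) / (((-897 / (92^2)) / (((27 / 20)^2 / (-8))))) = 20493 / 33800 - 1863 * sqrt(6510) / 1274000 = 0.49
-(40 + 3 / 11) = -443 / 11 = -40.27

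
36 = 36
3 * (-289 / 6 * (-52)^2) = -390728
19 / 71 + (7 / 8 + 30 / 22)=15659 / 6248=2.51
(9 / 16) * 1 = 9 / 16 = 0.56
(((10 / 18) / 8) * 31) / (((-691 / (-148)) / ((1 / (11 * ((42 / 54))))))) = 5735 / 106414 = 0.05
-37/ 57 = -0.65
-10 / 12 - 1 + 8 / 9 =-17 / 18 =-0.94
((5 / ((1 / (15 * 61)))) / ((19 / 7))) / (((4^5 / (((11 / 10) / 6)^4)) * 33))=568337 / 10085990400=0.00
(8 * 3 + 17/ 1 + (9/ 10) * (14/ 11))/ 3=2318/ 165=14.05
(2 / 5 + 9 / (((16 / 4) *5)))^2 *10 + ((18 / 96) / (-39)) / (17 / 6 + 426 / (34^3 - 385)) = 415789453 / 57562180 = 7.22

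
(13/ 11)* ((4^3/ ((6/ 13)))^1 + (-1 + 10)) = 5759/ 33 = 174.52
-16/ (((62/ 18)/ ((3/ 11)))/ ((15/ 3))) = -2160/ 341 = -6.33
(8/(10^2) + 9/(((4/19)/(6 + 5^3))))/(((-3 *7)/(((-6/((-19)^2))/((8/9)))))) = 5040297/1010800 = 4.99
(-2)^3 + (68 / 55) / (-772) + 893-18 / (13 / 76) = 107604034 / 137995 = 779.77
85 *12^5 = 21150720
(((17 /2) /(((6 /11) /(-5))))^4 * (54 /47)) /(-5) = -152853870125 /18048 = -8469296.88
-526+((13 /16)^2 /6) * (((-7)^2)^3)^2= 2339176729033 /1536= 1522901516.30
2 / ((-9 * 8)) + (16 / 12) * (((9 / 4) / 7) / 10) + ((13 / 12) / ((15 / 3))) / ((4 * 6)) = 27 / 1120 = 0.02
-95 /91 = -1.04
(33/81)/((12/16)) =44/81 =0.54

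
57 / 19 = 3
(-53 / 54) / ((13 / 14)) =-371 / 351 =-1.06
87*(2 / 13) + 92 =105.38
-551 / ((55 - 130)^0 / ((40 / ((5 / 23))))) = -101384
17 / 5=3.40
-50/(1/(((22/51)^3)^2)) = -5668995200/17596287801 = -0.32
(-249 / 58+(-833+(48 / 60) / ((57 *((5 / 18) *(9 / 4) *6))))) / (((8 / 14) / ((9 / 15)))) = -1453241279 / 1653000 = -879.15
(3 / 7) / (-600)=-1 / 1400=-0.00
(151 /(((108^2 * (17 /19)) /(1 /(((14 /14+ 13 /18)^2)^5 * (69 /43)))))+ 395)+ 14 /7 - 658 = -83643873726719608227 /320474660209493191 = -261.00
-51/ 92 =-0.55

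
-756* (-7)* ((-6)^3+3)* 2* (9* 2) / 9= -4508784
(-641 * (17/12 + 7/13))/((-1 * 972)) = 195505/151632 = 1.29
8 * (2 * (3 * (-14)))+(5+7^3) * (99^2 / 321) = 1065012 / 107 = 9953.38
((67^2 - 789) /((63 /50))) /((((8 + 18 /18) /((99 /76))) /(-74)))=-31451.55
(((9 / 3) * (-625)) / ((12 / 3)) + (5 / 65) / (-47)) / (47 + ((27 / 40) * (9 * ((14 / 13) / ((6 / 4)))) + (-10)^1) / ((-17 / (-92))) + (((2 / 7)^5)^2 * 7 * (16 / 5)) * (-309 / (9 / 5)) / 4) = -11788716920619765 / 414520972504396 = -28.44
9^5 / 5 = 59049 / 5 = 11809.80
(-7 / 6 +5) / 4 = 23 / 24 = 0.96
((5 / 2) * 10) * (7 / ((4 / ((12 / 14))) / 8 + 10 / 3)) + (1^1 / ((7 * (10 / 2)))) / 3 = 220547 / 4935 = 44.69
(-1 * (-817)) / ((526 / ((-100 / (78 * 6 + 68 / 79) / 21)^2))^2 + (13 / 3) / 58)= 3460666009248750 / 110144253767879751045327229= 0.00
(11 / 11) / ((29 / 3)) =3 / 29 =0.10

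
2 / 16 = 1 / 8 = 0.12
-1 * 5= -5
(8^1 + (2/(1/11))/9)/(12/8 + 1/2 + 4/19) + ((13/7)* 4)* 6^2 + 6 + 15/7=7568/27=280.30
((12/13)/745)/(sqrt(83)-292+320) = 336/6789185-12 *sqrt(83)/6789185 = 0.00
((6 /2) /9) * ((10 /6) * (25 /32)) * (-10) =-625 /144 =-4.34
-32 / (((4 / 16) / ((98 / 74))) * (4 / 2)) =-3136 / 37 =-84.76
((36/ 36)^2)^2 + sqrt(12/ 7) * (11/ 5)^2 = 1 + 242 * sqrt(21)/ 175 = 7.34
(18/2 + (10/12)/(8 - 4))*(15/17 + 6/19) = 1677/152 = 11.03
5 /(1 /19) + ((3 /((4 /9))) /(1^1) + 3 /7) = 2861 /28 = 102.18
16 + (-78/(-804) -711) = -694.90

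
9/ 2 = 4.50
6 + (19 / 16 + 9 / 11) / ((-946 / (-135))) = 1046631 / 166496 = 6.29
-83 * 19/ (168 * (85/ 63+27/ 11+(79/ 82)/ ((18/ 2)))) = -2133681/ 888940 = -2.40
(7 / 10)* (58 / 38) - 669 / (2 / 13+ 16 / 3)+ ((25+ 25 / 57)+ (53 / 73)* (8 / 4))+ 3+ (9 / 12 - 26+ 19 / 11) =-11213722057 / 97949940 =-114.48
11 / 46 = 0.24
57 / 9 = 19 / 3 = 6.33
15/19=0.79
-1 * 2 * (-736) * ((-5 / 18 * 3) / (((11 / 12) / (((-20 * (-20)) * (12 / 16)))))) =-4416000 / 11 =-401454.55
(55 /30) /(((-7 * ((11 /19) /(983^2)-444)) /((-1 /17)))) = -201954401 /5820252391002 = -0.00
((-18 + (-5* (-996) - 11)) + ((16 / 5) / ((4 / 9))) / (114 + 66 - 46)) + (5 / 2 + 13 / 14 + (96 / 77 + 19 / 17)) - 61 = 4895.85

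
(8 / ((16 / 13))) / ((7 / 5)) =4.64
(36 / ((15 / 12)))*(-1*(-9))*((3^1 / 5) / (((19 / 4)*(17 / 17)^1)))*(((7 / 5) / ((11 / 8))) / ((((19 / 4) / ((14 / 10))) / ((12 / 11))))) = 292626432 / 27300625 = 10.72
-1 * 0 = 0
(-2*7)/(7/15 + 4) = -210/67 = -3.13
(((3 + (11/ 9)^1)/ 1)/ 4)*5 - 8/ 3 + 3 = 101/ 18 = 5.61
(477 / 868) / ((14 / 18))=0.71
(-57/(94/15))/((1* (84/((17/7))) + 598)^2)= -13005/572155816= -0.00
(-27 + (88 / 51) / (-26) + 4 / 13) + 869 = 842.24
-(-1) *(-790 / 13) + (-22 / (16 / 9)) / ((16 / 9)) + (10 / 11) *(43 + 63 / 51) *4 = 28977659 / 311168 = 93.13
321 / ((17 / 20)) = 6420 / 17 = 377.65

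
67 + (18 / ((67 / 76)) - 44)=43.42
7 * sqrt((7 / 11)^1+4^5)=119 * sqrt(429) / 11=224.07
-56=-56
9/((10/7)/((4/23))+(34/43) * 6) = 5418/7801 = 0.69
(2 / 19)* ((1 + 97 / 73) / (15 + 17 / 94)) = 31960 / 1979249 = 0.02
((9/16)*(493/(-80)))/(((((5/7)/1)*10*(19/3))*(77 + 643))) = -0.00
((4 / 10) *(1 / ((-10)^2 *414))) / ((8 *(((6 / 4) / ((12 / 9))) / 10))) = 1 / 93150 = 0.00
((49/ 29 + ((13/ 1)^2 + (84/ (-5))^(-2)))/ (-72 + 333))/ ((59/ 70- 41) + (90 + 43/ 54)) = 174639625/ 13522391904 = 0.01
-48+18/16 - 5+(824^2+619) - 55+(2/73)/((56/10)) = 2777747475/4088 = 679488.13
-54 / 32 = -27 / 16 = -1.69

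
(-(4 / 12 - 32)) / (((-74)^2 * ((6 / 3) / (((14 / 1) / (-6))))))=-665 / 98568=-0.01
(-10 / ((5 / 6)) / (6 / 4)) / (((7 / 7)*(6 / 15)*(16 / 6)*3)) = -2.50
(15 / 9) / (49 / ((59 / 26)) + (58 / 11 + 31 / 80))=259600 / 4244997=0.06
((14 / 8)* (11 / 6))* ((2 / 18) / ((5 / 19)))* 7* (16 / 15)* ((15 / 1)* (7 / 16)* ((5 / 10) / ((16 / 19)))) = 1362053 / 34560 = 39.41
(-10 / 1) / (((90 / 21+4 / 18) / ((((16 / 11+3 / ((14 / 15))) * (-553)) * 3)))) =53676945 / 3124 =17182.12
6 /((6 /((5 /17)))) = 5 /17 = 0.29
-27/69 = -9/23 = -0.39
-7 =-7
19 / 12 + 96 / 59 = 2273 / 708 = 3.21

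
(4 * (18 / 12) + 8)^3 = 2744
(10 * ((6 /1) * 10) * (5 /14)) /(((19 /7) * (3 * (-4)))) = -125 /19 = -6.58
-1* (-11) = 11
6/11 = 0.55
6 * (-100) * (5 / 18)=-500 / 3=-166.67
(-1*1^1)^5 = -1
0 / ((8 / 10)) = 0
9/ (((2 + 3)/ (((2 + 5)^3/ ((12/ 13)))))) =13377/ 20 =668.85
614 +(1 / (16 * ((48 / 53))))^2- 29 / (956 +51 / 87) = 3348679579687 / 5454102528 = 613.97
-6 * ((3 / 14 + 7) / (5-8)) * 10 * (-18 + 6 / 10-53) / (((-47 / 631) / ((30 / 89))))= 1345998720 / 29281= 45968.33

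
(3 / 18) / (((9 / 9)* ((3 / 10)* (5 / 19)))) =19 / 9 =2.11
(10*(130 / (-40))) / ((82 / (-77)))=5005 / 164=30.52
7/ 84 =0.08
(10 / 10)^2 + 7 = 8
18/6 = 3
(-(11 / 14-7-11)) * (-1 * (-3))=723 / 14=51.64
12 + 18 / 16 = 105 / 8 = 13.12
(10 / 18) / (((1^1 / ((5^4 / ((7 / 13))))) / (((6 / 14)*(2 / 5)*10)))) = 1105.44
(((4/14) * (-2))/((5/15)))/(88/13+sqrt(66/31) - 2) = -149916/378035+1014 * sqrt(2046)/378035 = -0.28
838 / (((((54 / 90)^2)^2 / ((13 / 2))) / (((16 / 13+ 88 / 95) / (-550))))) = -164.84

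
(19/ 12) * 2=19/ 6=3.17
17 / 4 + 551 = 2221 / 4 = 555.25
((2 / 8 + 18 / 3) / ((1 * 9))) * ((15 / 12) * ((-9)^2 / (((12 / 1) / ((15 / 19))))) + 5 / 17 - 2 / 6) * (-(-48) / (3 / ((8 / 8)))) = 2566675 / 34884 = 73.58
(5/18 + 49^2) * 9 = 43223/2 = 21611.50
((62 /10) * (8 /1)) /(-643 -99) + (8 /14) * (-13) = -13904 /1855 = -7.50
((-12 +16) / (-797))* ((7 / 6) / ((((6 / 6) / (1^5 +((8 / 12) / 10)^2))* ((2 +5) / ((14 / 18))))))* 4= -12656 / 4841775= -0.00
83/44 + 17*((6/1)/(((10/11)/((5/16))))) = 6503/176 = 36.95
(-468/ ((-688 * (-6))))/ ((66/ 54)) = -0.09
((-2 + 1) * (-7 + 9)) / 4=-1 / 2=-0.50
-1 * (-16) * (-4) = -64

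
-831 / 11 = -75.55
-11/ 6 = -1.83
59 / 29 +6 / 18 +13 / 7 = 2573 / 609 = 4.22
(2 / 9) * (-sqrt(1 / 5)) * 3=-2 * sqrt(5) / 15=-0.30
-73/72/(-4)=73/288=0.25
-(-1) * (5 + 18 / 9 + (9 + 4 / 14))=114 / 7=16.29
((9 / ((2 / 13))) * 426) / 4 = 24921 / 4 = 6230.25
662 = 662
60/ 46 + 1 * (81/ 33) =951/ 253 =3.76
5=5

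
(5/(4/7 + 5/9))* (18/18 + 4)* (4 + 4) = 12600/71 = 177.46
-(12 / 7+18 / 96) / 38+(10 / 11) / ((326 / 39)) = 448011 / 7631008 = 0.06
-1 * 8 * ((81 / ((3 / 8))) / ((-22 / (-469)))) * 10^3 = -405216000 / 11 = -36837818.18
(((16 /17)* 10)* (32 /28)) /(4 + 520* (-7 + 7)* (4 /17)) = 320 /119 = 2.69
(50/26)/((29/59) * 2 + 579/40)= 59000/474253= 0.12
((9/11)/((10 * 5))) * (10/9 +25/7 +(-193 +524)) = 10574/1925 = 5.49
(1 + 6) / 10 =7 / 10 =0.70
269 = 269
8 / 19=0.42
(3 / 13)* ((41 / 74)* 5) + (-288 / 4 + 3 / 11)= -752253 / 10582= -71.09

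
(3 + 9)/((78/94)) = 188/13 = 14.46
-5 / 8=-0.62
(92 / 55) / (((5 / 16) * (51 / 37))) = 54464 / 14025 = 3.88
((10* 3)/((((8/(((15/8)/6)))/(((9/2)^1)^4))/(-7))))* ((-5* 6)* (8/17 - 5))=-3978426375/8704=-457080.24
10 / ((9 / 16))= 160 / 9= 17.78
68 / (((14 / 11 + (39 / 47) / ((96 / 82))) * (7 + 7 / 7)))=70312 / 16391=4.29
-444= -444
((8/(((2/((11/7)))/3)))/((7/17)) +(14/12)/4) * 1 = 46.09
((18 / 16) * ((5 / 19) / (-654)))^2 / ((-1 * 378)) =-25 / 46115768832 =-0.00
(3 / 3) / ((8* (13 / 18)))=9 / 52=0.17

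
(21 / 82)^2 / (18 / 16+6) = 294 / 31939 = 0.01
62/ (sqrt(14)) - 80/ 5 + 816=31 *sqrt(14)/ 7 + 800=816.57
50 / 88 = 25 / 44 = 0.57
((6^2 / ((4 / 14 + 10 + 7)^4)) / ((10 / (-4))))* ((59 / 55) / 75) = -3399816 / 1473717306875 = -0.00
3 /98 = 0.03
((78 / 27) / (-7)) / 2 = -13 / 63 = -0.21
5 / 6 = 0.83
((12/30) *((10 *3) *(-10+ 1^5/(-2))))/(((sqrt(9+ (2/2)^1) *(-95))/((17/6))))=357 *sqrt(10)/950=1.19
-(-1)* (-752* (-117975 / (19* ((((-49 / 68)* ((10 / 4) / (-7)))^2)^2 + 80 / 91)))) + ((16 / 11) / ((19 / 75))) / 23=46583716604212701040 / 8814345344739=5284988.82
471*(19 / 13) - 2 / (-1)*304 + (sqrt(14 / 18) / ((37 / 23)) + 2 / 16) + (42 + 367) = 23*sqrt(7) / 111 + 177373 / 104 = 1706.06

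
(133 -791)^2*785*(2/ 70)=9710764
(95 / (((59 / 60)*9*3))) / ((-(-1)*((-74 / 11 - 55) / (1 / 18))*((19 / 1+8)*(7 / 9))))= -10450 / 68143761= -0.00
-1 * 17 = -17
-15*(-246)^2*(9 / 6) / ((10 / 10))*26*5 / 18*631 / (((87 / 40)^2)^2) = -1765023104000000 / 6365529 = -277278306.96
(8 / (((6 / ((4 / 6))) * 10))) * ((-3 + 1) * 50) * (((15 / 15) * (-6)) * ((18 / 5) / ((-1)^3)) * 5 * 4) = -3840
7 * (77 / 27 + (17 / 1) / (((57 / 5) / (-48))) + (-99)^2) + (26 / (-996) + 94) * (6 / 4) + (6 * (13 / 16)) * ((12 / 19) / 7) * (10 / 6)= 68267.60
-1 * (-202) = 202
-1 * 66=-66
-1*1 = -1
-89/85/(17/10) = -178/289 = -0.62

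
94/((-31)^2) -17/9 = -15491/8649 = -1.79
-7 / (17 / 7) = -49 / 17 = -2.88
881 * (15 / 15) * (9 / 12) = 2643 / 4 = 660.75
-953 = -953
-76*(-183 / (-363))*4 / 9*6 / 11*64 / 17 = -2373632 / 67881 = -34.97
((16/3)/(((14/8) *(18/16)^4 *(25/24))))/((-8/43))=-11272192/1148175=-9.82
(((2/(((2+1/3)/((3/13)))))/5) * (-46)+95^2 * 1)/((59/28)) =16422188/3835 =4282.19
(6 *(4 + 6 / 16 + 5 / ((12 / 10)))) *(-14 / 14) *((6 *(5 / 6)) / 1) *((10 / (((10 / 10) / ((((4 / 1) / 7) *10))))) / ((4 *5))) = -5125 / 7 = -732.14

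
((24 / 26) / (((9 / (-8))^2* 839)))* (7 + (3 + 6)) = 4096 / 294489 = 0.01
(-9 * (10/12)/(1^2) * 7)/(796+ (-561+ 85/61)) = -183/824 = -0.22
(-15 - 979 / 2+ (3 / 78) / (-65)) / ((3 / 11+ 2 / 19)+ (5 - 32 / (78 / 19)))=267291981 / 1280500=208.74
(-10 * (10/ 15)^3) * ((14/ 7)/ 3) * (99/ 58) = -880/ 261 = -3.37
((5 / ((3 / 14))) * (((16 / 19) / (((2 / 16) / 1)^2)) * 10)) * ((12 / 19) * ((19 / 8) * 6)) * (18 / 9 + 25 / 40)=5644800 / 19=297094.74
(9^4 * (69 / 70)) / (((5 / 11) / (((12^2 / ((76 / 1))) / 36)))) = 4979799 / 6650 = 748.84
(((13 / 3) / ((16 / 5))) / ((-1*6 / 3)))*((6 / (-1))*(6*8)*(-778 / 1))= -151710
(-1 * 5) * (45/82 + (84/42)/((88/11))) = -655/164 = -3.99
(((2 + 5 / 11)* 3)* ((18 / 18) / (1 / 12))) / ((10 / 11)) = 486 / 5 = 97.20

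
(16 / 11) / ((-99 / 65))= -1040 / 1089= -0.96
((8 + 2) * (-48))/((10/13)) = -624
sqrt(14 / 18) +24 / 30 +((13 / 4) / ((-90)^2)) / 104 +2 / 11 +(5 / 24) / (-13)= sqrt(7) / 3 +35797823 / 37065600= 1.85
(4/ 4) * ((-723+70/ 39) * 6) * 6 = -337524/ 13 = -25963.38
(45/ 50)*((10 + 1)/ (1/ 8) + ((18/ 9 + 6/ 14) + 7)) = 3069/ 35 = 87.69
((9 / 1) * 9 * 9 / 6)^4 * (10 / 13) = 17433922005 / 104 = 167633865.43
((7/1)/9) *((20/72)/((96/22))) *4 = 385/1944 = 0.20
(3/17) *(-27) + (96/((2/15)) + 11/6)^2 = 318875621/612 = 521038.60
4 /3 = 1.33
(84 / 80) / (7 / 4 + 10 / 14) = 49 / 115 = 0.43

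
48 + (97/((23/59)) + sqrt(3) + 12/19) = sqrt(3) + 129989/437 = 299.19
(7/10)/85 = 0.01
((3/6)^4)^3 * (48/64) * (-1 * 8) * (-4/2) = 3/1024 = 0.00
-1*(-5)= 5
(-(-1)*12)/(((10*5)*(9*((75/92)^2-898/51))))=-287776/182844925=-0.00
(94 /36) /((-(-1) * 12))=47 /216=0.22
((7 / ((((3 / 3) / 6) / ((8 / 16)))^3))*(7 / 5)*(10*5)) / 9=1470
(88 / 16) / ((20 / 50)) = 55 / 4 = 13.75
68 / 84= 17 / 21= 0.81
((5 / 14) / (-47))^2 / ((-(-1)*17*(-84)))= -25 / 618272592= -0.00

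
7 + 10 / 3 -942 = -2795 / 3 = -931.67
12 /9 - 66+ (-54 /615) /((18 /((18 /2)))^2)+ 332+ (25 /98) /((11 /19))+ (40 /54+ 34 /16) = 270.62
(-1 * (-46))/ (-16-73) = -46/ 89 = -0.52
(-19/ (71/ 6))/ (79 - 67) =-19/ 142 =-0.13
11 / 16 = 0.69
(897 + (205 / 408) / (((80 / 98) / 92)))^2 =605531429281 / 665856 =909402.98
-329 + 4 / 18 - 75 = -3634 / 9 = -403.78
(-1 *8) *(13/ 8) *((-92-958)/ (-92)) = -6825/ 46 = -148.37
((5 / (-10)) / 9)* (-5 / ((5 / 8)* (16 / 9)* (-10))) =-1 / 40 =-0.02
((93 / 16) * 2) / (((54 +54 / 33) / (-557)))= -116.38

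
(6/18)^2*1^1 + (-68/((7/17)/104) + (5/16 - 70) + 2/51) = -295499941/17136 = -17244.39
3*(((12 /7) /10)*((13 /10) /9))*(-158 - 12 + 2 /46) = -50817 /4025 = -12.63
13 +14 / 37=495 / 37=13.38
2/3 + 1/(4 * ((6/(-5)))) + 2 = 59/24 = 2.46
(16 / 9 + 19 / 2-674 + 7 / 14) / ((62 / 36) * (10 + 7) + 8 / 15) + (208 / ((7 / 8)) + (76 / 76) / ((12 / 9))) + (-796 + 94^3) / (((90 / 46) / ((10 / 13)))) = 956467481633 / 2929836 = 326457.69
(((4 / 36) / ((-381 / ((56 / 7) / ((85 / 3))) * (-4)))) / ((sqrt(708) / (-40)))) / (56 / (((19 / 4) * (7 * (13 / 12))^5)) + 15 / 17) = -135504122936 * sqrt(177) / 51428588152906143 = -0.00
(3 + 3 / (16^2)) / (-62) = -771 / 15872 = -0.05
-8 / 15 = -0.53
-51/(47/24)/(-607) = 0.04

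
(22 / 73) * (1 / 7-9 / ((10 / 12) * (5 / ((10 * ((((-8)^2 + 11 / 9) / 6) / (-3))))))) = 181126 / 7665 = 23.63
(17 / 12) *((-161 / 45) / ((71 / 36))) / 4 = -0.64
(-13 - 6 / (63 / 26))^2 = 105625 / 441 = 239.51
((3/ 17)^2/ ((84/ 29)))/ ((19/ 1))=87/ 153748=0.00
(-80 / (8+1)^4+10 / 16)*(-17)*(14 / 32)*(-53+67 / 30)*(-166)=-96769502543 / 2519424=-38409.38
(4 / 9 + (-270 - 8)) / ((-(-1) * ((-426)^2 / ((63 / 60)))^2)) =-0.00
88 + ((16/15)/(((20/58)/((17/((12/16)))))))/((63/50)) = 81448/567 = 143.65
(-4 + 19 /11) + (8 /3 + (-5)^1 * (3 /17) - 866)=-486100 /561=-866.49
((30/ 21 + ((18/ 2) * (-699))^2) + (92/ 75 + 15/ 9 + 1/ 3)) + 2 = 20777761019/ 525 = 39576687.66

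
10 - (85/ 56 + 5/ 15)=1369/ 168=8.15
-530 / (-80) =53 / 8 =6.62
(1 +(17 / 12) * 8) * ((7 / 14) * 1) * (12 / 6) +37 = 148 / 3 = 49.33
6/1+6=12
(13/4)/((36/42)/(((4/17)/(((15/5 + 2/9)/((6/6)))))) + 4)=273/1322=0.21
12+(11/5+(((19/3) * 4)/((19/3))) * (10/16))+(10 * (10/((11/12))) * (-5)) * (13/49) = -689987/5390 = -128.01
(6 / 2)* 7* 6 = 126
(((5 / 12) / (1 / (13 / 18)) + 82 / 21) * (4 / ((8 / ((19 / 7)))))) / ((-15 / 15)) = -120821 / 21168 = -5.71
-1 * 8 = -8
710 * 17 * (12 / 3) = 48280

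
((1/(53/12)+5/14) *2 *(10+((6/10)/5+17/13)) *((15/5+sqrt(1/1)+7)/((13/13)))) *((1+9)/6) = 5896594/24115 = 244.52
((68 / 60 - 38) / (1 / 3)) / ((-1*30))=553 / 150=3.69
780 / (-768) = -65 / 64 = -1.02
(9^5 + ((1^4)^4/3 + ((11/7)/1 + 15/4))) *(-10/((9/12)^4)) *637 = -288904819840/243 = -1188908723.62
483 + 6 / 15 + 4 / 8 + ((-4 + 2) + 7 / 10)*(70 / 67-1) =162087 / 335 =483.84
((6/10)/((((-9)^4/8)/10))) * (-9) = -16/243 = -0.07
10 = 10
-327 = -327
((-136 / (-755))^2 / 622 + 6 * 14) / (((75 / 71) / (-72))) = -25374847360992 / 4431944375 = -5725.44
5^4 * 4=2500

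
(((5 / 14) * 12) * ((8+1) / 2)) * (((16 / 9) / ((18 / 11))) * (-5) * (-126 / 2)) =6600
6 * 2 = 12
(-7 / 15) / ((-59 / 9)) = 0.07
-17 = -17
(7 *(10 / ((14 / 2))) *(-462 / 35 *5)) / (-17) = 660 / 17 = 38.82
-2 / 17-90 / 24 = -263 / 68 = -3.87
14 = 14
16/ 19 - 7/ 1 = -117/ 19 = -6.16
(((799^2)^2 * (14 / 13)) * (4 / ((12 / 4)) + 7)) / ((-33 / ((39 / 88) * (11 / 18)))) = -71322271440175 / 2376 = -30017791010.17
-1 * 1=-1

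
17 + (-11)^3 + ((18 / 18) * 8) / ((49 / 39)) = -64074 / 49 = -1307.63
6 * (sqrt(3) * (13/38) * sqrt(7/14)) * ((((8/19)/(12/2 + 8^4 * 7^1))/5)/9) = 2 * sqrt(6)/5972745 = 0.00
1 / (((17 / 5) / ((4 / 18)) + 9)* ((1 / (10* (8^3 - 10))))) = 50200 / 243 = 206.58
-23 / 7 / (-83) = 23 / 581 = 0.04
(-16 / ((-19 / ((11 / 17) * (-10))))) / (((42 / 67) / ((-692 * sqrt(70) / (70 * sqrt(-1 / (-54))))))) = 8160064 * sqrt(105) / 15827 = 5283.11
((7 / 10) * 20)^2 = 196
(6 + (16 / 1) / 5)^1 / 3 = 3.07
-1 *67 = -67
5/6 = 0.83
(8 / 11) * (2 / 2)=8 / 11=0.73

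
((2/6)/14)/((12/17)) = 17/504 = 0.03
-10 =-10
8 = 8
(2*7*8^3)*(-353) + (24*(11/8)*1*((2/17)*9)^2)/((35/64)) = -25593340672/10115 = -2530236.35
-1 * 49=-49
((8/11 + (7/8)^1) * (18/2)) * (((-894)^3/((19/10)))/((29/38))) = -7105972199.81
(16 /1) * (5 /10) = 8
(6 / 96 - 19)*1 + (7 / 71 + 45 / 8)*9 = 37005 / 1136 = 32.57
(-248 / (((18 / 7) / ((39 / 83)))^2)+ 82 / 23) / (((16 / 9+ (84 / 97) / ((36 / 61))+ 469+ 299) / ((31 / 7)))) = -20220944368 / 746773228313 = -0.03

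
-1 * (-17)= 17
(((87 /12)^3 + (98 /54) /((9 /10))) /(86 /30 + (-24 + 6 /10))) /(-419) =29789435 /669005568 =0.04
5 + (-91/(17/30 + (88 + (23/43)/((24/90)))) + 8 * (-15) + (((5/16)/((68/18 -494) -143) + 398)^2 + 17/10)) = 158289.30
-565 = -565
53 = 53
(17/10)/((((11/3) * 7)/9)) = 459/770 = 0.60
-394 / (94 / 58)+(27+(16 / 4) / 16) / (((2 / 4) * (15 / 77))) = 51691 / 1410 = 36.66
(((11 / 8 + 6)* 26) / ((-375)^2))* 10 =767 / 56250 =0.01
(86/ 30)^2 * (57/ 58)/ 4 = 35131/ 17400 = 2.02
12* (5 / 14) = 4.29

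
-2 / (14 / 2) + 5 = 4.71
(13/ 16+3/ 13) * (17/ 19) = 3689/ 3952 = 0.93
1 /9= 0.11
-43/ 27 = -1.59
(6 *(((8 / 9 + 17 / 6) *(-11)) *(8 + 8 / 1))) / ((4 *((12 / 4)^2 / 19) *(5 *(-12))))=14003 / 405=34.58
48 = 48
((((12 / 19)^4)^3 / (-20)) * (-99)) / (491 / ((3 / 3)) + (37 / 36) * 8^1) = 0.00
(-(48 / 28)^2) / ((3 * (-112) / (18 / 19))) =54 / 6517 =0.01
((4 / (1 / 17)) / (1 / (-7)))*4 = -1904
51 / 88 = 0.58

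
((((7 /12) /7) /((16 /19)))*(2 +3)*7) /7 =95 /192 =0.49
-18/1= -18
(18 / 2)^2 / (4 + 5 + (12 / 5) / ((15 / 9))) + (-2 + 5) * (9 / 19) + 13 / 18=98207 / 9918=9.90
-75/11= -6.82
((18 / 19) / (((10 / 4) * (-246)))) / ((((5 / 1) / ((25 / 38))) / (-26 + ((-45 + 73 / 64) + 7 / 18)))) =40015 / 2841792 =0.01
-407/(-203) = 407/203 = 2.00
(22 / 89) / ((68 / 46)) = 253 / 1513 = 0.17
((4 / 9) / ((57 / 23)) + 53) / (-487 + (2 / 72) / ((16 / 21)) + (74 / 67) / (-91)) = -10645264448 / 97481186307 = -0.11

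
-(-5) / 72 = 5 / 72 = 0.07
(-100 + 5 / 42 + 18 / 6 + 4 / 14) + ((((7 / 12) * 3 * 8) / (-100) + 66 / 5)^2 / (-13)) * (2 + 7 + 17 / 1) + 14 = -5561357 / 13125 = -423.72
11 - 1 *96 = -85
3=3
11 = 11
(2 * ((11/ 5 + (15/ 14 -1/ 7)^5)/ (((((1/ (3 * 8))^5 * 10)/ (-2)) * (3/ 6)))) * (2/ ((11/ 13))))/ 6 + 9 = -7253159.66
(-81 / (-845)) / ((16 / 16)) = 81 / 845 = 0.10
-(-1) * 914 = 914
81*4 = 324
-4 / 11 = -0.36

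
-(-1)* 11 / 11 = 1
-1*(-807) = 807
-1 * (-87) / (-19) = -4.58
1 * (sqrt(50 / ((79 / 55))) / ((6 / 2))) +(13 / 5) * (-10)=-26 +5 * sqrt(8690) / 237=-24.03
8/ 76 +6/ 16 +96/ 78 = 3381/ 1976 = 1.71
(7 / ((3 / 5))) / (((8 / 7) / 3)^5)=47647845 / 32768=1454.10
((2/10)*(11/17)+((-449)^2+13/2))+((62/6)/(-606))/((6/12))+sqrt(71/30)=sqrt(2130)/30+31154421703/154530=201609.13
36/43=0.84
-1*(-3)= 3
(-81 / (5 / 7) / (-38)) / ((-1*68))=-567 / 12920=-0.04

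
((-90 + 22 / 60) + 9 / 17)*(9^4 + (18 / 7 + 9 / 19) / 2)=-26442236511 / 45220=-584746.50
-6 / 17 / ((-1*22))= 3 / 187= 0.02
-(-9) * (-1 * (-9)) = 81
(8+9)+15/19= 338/19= 17.79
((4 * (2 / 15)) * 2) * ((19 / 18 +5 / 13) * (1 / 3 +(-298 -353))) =-5262592 / 5265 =-999.54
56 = 56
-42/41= -1.02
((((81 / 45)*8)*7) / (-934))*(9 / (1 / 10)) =-4536 / 467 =-9.71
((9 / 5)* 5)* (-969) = -8721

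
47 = 47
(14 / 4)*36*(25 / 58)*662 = 1042650 / 29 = 35953.45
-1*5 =-5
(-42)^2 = 1764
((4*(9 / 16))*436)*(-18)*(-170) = 3001860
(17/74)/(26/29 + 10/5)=493/6216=0.08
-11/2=-5.50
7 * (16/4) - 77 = -49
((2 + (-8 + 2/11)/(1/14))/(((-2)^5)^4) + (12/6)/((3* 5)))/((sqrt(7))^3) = 11525471* sqrt(7)/4238868480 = 0.01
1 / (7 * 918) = 1 / 6426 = 0.00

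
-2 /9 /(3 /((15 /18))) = -5 /81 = -0.06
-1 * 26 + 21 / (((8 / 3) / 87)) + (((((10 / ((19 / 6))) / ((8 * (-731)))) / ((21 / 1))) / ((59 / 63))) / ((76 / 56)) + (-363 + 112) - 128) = 34891401609 / 124556552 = 280.12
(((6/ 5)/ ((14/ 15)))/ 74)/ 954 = 1/ 54908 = 0.00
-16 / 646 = -8 / 323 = -0.02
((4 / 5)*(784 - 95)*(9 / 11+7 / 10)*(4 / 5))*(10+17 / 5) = 61673768 / 6875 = 8970.73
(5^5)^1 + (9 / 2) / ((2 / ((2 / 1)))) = 6259 / 2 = 3129.50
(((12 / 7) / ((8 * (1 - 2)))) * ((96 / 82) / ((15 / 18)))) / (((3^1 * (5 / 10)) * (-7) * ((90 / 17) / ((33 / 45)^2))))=32912 / 11300625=0.00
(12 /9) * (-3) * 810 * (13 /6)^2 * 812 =-12350520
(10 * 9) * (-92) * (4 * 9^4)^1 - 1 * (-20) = -217300300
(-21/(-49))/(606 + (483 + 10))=3/7693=0.00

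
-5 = -5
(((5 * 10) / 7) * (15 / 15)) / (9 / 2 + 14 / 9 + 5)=900 / 1393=0.65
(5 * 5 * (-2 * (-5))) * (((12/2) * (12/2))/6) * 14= 21000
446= 446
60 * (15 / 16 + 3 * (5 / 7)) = 5175 / 28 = 184.82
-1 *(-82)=82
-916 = -916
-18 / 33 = -6 / 11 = -0.55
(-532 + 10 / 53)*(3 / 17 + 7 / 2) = -103625 / 53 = -1955.19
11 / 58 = 0.19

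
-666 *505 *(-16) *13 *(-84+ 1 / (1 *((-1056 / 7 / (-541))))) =-61880291655 / 11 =-5625481059.55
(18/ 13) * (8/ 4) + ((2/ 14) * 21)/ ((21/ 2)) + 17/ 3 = 2381/ 273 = 8.72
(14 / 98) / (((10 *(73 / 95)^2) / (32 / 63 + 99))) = 11315545 / 4700178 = 2.41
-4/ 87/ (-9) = 4/ 783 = 0.01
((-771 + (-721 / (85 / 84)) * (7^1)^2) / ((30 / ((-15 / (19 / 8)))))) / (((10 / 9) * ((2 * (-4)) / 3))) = -2535.47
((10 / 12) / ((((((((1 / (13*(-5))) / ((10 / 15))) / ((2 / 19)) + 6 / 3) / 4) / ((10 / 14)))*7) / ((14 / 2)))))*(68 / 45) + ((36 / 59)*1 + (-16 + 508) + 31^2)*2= 15020156882 / 5162913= 2909.24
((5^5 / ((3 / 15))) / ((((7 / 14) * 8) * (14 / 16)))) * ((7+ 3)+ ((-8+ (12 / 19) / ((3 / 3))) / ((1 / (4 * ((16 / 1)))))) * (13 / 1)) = -3634062500 / 133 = -27323778.20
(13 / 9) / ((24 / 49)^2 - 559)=-31213 / 12074247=-0.00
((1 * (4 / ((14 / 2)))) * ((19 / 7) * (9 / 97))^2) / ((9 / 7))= 12996 / 461041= 0.03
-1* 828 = -828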